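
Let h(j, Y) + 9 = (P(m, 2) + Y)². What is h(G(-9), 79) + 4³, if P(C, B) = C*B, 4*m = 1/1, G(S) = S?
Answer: 25501/4 ≈ 6375.3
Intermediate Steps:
m = ¼ (m = (¼)/1 = (¼)*1 = ¼ ≈ 0.25000)
P(C, B) = B*C
h(j, Y) = -9 + (½ + Y)² (h(j, Y) = -9 + (2*(¼) + Y)² = -9 + (½ + Y)²)
h(G(-9), 79) + 4³ = (-35/4 + 79 + 79²) + 4³ = (-35/4 + 79 + 6241) + 64 = 25245/4 + 64 = 25501/4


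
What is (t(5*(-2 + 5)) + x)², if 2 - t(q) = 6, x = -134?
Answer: 19044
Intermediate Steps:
t(q) = -4 (t(q) = 2 - 1*6 = 2 - 6 = -4)
(t(5*(-2 + 5)) + x)² = (-4 - 134)² = (-138)² = 19044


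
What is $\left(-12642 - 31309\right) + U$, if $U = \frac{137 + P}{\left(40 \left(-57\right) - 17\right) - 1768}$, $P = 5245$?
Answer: $- \frac{59555399}{1355} \approx -43952.0$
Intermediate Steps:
$U = - \frac{1794}{1355}$ ($U = \frac{137 + 5245}{\left(40 \left(-57\right) - 17\right) - 1768} = \frac{5382}{\left(-2280 - 17\right) - 1768} = \frac{5382}{-2297 - 1768} = \frac{5382}{-4065} = 5382 \left(- \frac{1}{4065}\right) = - \frac{1794}{1355} \approx -1.324$)
$\left(-12642 - 31309\right) + U = \left(-12642 - 31309\right) - \frac{1794}{1355} = -43951 - \frac{1794}{1355} = - \frac{59555399}{1355}$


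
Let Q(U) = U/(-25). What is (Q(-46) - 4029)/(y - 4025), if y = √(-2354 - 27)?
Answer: 16209319/16203006 + 100679*I*√2381/405075150 ≈ 1.0004 + 0.012128*I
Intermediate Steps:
y = I*√2381 (y = √(-2381) = I*√2381 ≈ 48.795*I)
Q(U) = -U/25 (Q(U) = U*(-1/25) = -U/25)
(Q(-46) - 4029)/(y - 4025) = (-1/25*(-46) - 4029)/(I*√2381 - 4025) = (46/25 - 4029)/(-4025 + I*√2381) = -100679/(25*(-4025 + I*√2381))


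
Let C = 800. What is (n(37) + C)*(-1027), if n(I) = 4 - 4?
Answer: -821600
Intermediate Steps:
n(I) = 0
(n(37) + C)*(-1027) = (0 + 800)*(-1027) = 800*(-1027) = -821600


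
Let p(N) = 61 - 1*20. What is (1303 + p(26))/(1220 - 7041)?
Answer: -1344/5821 ≈ -0.23089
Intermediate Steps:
p(N) = 41 (p(N) = 61 - 20 = 41)
(1303 + p(26))/(1220 - 7041) = (1303 + 41)/(1220 - 7041) = 1344/(-5821) = 1344*(-1/5821) = -1344/5821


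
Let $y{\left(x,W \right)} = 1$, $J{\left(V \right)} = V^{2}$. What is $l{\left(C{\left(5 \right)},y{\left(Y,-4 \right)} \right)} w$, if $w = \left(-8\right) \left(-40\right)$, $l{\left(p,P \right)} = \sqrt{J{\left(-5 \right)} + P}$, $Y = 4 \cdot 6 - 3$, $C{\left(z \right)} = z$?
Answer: $320 \sqrt{26} \approx 1631.7$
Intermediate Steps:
$Y = 21$ ($Y = 24 - 3 = 21$)
$l{\left(p,P \right)} = \sqrt{25 + P}$ ($l{\left(p,P \right)} = \sqrt{\left(-5\right)^{2} + P} = \sqrt{25 + P}$)
$w = 320$
$l{\left(C{\left(5 \right)},y{\left(Y,-4 \right)} \right)} w = \sqrt{25 + 1} \cdot 320 = \sqrt{26} \cdot 320 = 320 \sqrt{26}$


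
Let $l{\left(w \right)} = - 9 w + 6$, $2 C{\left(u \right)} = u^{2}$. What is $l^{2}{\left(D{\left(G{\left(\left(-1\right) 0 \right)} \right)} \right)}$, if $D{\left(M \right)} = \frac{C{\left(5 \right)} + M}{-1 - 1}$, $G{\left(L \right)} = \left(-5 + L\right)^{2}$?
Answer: $\frac{488601}{16} \approx 30538.0$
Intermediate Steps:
$C{\left(u \right)} = \frac{u^{2}}{2}$
$D{\left(M \right)} = - \frac{25}{4} - \frac{M}{2}$ ($D{\left(M \right)} = \frac{\frac{5^{2}}{2} + M}{-1 - 1} = \frac{\frac{1}{2} \cdot 25 + M}{-2} = \left(\frac{25}{2} + M\right) \left(- \frac{1}{2}\right) = - \frac{25}{4} - \frac{M}{2}$)
$l{\left(w \right)} = 6 - 9 w$
$l^{2}{\left(D{\left(G{\left(\left(-1\right) 0 \right)} \right)} \right)} = \left(6 - 9 \left(- \frac{25}{4} - \frac{\left(-5 - 0\right)^{2}}{2}\right)\right)^{2} = \left(6 - 9 \left(- \frac{25}{4} - \frac{\left(-5 + 0\right)^{2}}{2}\right)\right)^{2} = \left(6 - 9 \left(- \frac{25}{4} - \frac{\left(-5\right)^{2}}{2}\right)\right)^{2} = \left(6 - 9 \left(- \frac{25}{4} - \frac{25}{2}\right)\right)^{2} = \left(6 - - \frac{675}{4}\right)^{2} = \left(6 + \frac{675}{4}\right)^{2} = \left(\frac{699}{4}\right)^{2} = \frac{488601}{16}$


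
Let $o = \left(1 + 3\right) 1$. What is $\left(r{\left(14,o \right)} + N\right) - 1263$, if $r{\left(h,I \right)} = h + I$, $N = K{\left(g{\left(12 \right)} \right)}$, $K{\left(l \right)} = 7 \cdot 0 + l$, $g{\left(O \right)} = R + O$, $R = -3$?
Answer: $-1236$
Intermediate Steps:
$g{\left(O \right)} = -3 + O$
$K{\left(l \right)} = l$ ($K{\left(l \right)} = 0 + l = l$)
$N = 9$ ($N = -3 + 12 = 9$)
$o = 4$ ($o = 4 \cdot 1 = 4$)
$r{\left(h,I \right)} = I + h$
$\left(r{\left(14,o \right)} + N\right) - 1263 = \left(\left(4 + 14\right) + 9\right) - 1263 = \left(18 + 9\right) - 1263 = 27 - 1263 = -1236$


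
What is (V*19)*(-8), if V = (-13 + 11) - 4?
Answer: 912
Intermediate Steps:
V = -6 (V = -2 - 4 = -6)
(V*19)*(-8) = -6*19*(-8) = -114*(-8) = 912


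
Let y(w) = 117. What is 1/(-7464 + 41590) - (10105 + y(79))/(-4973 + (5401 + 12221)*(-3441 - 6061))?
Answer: 516285189/5714371979342 ≈ 9.0349e-5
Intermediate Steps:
1/(-7464 + 41590) - (10105 + y(79))/(-4973 + (5401 + 12221)*(-3441 - 6061)) = 1/(-7464 + 41590) - (10105 + 117)/(-4973 + (5401 + 12221)*(-3441 - 6061)) = 1/34126 - 10222/(-4973 + 17622*(-9502)) = 1/34126 - 10222/(-4973 - 167444244) = 1/34126 - 10222/(-167449217) = 1/34126 - 10222*(-1)/167449217 = 1/34126 - 1*(-10222/167449217) = 1/34126 + 10222/167449217 = 516285189/5714371979342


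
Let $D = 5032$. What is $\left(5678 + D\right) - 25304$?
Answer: $-14594$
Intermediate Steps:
$\left(5678 + D\right) - 25304 = \left(5678 + 5032\right) - 25304 = 10710 - 25304 = -14594$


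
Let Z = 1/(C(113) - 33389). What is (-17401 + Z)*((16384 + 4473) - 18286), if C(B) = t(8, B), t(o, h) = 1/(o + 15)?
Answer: -11452115312233/255982 ≈ -4.4738e+7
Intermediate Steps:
t(o, h) = 1/(15 + o)
C(B) = 1/23 (C(B) = 1/(15 + 8) = 1/23)
Z = -23/767946 (Z = 1/(1/23 - 33389) = 1/(-767946/23) = -23/767946 ≈ -2.9950e-5)
(-17401 + Z)*((16384 + 4473) - 18286) = (-17401 - 23/767946)*((16384 + 4473) - 18286) = -13363028369*(20857 - 18286)/767946 = -13363028369/767946*2571 = -11452115312233/255982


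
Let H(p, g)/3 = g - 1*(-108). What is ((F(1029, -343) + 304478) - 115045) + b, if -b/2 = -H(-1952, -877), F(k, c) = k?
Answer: 185848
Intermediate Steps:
H(p, g) = 324 + 3*g (H(p, g) = 3*(g - 1*(-108)) = 3*(g + 108) = 3*(108 + g) = 324 + 3*g)
b = -4614 (b = -(-2)*(324 + 3*(-877)) = -(-2)*(324 - 2631) = -(-2)*(-2307) = -2*2307 = -4614)
((F(1029, -343) + 304478) - 115045) + b = ((1029 + 304478) - 115045) - 4614 = (305507 - 115045) - 4614 = 190462 - 4614 = 185848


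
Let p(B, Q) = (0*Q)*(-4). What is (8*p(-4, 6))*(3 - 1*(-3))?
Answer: 0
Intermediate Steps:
p(B, Q) = 0 (p(B, Q) = 0*(-4) = 0)
(8*p(-4, 6))*(3 - 1*(-3)) = (8*0)*(3 - 1*(-3)) = 0*(3 + 3) = 0*6 = 0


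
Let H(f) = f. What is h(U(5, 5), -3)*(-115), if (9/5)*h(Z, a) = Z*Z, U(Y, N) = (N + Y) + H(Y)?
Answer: -14375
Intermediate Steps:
U(Y, N) = N + 2*Y (U(Y, N) = (N + Y) + Y = N + 2*Y)
h(Z, a) = 5*Z**2/9 (h(Z, a) = 5*(Z*Z)/9 = 5*Z**2/9)
h(U(5, 5), -3)*(-115) = (5*(5 + 2*5)**2/9)*(-115) = (5*(5 + 10)**2/9)*(-115) = ((5/9)*15**2)*(-115) = ((5/9)*225)*(-115) = 125*(-115) = -14375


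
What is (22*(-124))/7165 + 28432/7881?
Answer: 182215912/56467365 ≈ 3.2269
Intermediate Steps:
(22*(-124))/7165 + 28432/7881 = -2728*1/7165 + 28432*(1/7881) = -2728/7165 + 28432/7881 = 182215912/56467365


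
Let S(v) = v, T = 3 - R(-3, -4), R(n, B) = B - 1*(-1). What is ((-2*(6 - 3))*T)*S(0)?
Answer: 0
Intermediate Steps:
R(n, B) = 1 + B (R(n, B) = B + 1 = 1 + B)
T = 6 (T = 3 - (1 - 4) = 3 - 1*(-3) = 3 + 3 = 6)
((-2*(6 - 3))*T)*S(0) = (-2*(6 - 3)*6)*0 = (-2*3*6)*0 = -6*6*0 = -36*0 = 0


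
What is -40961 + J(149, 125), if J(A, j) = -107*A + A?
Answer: -56755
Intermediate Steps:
J(A, j) = -106*A
-40961 + J(149, 125) = -40961 - 106*149 = -40961 - 15794 = -56755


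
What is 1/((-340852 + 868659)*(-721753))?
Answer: -1/380946285671 ≈ -2.6250e-12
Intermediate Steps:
1/((-340852 + 868659)*(-721753)) = -1/721753/527807 = (1/527807)*(-1/721753) = -1/380946285671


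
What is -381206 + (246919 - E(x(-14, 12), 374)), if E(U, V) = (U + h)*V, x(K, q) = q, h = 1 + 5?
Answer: -141019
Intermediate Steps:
h = 6
E(U, V) = V*(6 + U) (E(U, V) = (U + 6)*V = (6 + U)*V = V*(6 + U))
-381206 + (246919 - E(x(-14, 12), 374)) = -381206 + (246919 - 374*(6 + 12)) = -381206 + (246919 - 374*18) = -381206 + (246919 - 1*6732) = -381206 + (246919 - 6732) = -381206 + 240187 = -141019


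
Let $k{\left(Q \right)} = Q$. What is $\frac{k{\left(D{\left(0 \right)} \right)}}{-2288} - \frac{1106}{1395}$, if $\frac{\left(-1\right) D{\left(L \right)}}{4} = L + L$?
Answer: $- \frac{1106}{1395} \approx -0.79283$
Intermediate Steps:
$D{\left(L \right)} = - 8 L$ ($D{\left(L \right)} = - 4 \left(L + L\right) = - 4 \cdot 2 L = - 8 L$)
$\frac{k{\left(D{\left(0 \right)} \right)}}{-2288} - \frac{1106}{1395} = \frac{\left(-8\right) 0}{-2288} - \frac{1106}{1395} = 0 \left(- \frac{1}{2288}\right) - \frac{1106}{1395} = 0 - \frac{1106}{1395} = - \frac{1106}{1395}$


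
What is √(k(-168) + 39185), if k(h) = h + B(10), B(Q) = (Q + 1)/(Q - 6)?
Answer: √156079/2 ≈ 197.53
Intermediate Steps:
B(Q) = (1 + Q)/(-6 + Q)
k(h) = 11/4 + h (k(h) = h + (1 + 10)/(-6 + 10) = h + 11/4 = 11/4 + h)
√(k(-168) + 39185) = √((11/4 - 168) + 39185) = √(-661/4 + 39185) = √(156079/4) = √156079/2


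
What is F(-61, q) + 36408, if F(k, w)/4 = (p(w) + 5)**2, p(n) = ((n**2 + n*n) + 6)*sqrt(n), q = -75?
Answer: -38009224292 + 2251200*I*sqrt(3) ≈ -3.8009e+10 + 3.8992e+6*I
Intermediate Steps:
p(n) = sqrt(n)*(6 + 2*n**2) (p(n) = ((n**2 + n**2) + 6)*sqrt(n) = (2*n**2 + 6)*sqrt(n) = (6 + 2*n**2)*sqrt(n) = sqrt(n)*(6 + 2*n**2))
F(k, w) = 4*(5 + 2*sqrt(w)*(3 + w**2))**2 (F(k, w) = 4*(2*sqrt(w)*(3 + w**2) + 5)**2 = 4*(5 + 2*sqrt(w)*(3 + w**2))**2)
F(-61, q) + 36408 = 4*(5 + 2*sqrt(-75)*(3 + (-75)**2))**2 + 36408 = 4*(5 + 2*(5*I*sqrt(3))*(3 + 5625))**2 + 36408 = 4*(5 + 2*(5*I*sqrt(3))*5628)**2 + 36408 = 4*(5 + 56280*I*sqrt(3))**2 + 36408 = 36408 + 4*(5 + 56280*I*sqrt(3))**2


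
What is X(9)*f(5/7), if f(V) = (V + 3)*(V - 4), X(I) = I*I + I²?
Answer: -96876/49 ≈ -1977.1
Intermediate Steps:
X(I) = 2*I² (X(I) = I² + I² = 2*I²)
f(V) = (-4 + V)*(3 + V) (f(V) = (3 + V)*(-4 + V) = (-4 + V)*(3 + V))
X(9)*f(5/7) = (2*9²)*(-12 + (5/7)² - 5/7) = (2*81)*(-12 + (5*(⅐))² - 5/7) = 162*(-12 + (5/7)² - 1*5/7) = 162*(-12 + 25/49 - 5/7) = 162*(-598/49) = -96876/49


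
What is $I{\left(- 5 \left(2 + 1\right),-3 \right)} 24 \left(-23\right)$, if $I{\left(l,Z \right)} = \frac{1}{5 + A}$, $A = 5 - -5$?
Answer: $- \frac{184}{5} \approx -36.8$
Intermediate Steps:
$A = 10$ ($A = 5 + 5 = 10$)
$I{\left(l,Z \right)} = \frac{1}{15}$ ($I{\left(l,Z \right)} = \frac{1}{5 + 10} = \frac{1}{15}$)
$I{\left(- 5 \left(2 + 1\right),-3 \right)} 24 \left(-23\right) = \frac{1}{15} \cdot 24 \left(-23\right) = \frac{8}{5} \left(-23\right) = - \frac{184}{5}$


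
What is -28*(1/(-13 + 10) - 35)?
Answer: 2968/3 ≈ 989.33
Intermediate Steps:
-28*(1/(-13 + 10) - 35) = -28*(1/(-3) - 35) = -28*(-1/3 - 35) = -28*(-106/3) = 2968/3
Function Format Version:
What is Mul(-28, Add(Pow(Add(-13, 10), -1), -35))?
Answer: Rational(2968, 3) ≈ 989.33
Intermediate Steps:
Mul(-28, Add(Pow(Add(-13, 10), -1), -35)) = Mul(-28, Add(Pow(-3, -1), -35)) = Mul(-28, Add(Rational(-1, 3), -35)) = Mul(-28, Rational(-106, 3)) = Rational(2968, 3)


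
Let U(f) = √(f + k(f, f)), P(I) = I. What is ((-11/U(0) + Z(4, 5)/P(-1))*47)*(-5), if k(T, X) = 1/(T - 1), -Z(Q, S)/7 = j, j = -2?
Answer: 3290 - 2585*I ≈ 3290.0 - 2585.0*I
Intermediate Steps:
Z(Q, S) = 14 (Z(Q, S) = -7*(-2) = 14)
k(T, X) = 1/(-1 + T)
U(f) = √(f + 1/(-1 + f))
((-11/U(0) + Z(4, 5)/P(-1))*47)*(-5) = ((-11*(-I)/√(1 + 0*(-1 + 0)) + 14/(-1))*47)*(-5) = ((-11*(-I)/√(1 + 0*(-1)) + 14*(-1))*47)*(-5) = ((-11*(-I/√(1 + 0)) - 14)*47)*(-5) = ((-11*(-I) - 14)*47)*(-5) = ((-(-11)*I - 14)*47)*(-5) = ((11*I - 14)*47)*(-5) = ((-14 + 11*I)*47)*(-5) = (-658 + 517*I)*(-5) = 3290 - 2585*I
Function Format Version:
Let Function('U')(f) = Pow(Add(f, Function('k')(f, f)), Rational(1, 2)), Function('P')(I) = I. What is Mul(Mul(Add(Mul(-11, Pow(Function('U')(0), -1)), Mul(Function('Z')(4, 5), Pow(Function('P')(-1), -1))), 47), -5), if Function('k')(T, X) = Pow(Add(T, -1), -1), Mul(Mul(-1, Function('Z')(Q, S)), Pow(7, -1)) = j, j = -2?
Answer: Add(3290, Mul(-2585, I)) ≈ Add(3290.0, Mul(-2585.0, I))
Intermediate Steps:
Function('Z')(Q, S) = 14 (Function('Z')(Q, S) = Mul(-7, -2) = 14)
Function('k')(T, X) = Pow(Add(-1, T), -1)
Function('U')(f) = Pow(Add(f, Pow(Add(-1, f), -1)), Rational(1, 2))
Mul(Mul(Add(Mul(-11, Pow(Function('U')(0), -1)), Mul(Function('Z')(4, 5), Pow(Function('P')(-1), -1))), 47), -5) = Mul(Mul(Add(Mul(-11, Pow(Pow(Mul(Pow(Add(-1, 0), -1), Add(1, Mul(0, Add(-1, 0)))), Rational(1, 2)), -1)), Mul(14, Pow(-1, -1))), 47), -5) = Mul(Mul(Add(Mul(-11, Pow(Pow(Mul(Pow(-1, -1), Add(1, Mul(0, -1))), Rational(1, 2)), -1)), Mul(14, -1)), 47), -5) = Mul(Mul(Add(Mul(-11, Pow(Pow(Mul(-1, Add(1, 0)), Rational(1, 2)), -1)), -14), 47), -5) = Mul(Mul(Add(Mul(-11, Pow(Pow(Mul(-1, 1), Rational(1, 2)), -1)), -14), 47), -5) = Mul(Mul(Add(Mul(-11, Pow(Pow(-1, Rational(1, 2)), -1)), -14), 47), -5) = Mul(Mul(Add(Mul(-11, Pow(I, -1)), -14), 47), -5) = Mul(Mul(Add(Mul(-11, Mul(-1, I)), -14), 47), -5) = Mul(Mul(Add(Mul(11, I), -14), 47), -5) = Mul(Mul(Add(-14, Mul(11, I)), 47), -5) = Mul(Add(-658, Mul(517, I)), -5) = Add(3290, Mul(-2585, I))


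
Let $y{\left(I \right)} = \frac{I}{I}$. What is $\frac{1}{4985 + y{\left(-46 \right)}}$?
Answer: $\frac{1}{4986} \approx 0.00020056$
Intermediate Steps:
$y{\left(I \right)} = 1$
$\frac{1}{4985 + y{\left(-46 \right)}} = \frac{1}{4985 + 1} = \frac{1}{4986}$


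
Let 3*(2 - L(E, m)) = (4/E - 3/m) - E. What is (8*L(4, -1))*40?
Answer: 640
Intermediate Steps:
L(E, m) = 2 + 1/m - 4/(3*E) + E/3 (L(E, m) = 2 - ((4/E - 3/m) - E)/3 = 2 - ((-3/m + 4/E) - E)/3 = 2 - (-E - 3/m + 4/E)/3 = 2 + (1/m - 4/(3*E) + E/3) = 2 + 1/m - 4/(3*E) + E/3)
(8*L(4, -1))*40 = (8*(2 + 1/(-1) - 4/3/4 + (⅓)*4))*40 = (8*(2 - 1 - 4/3*¼ + 4/3))*40 = (8*(2 - 1 - ⅓ + 4/3))*40 = (8*2)*40 = 16*40 = 640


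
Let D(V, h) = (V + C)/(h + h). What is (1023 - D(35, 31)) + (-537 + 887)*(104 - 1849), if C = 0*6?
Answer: -37803109/62 ≈ -6.0973e+5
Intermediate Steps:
C = 0
D(V, h) = V/(2*h) (D(V, h) = (V + 0)/(h + h) = V/((2*h)) = V*(1/(2*h)) = V/(2*h))
(1023 - D(35, 31)) + (-537 + 887)*(104 - 1849) = (1023 - 35/(2*31)) + (-537 + 887)*(104 - 1849) = (1023 - 35/(2*31)) + 350*(-1745) = (1023 - 1*35/62) - 610750 = (1023 - 35/62) - 610750 = 63391/62 - 610750 = -37803109/62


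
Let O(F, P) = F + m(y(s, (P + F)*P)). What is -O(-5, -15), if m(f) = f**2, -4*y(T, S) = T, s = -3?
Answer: 71/16 ≈ 4.4375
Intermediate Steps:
y(T, S) = -T/4
O(F, P) = 9/16 + F (O(F, P) = F + (-1/4*(-3))**2 = F + (3/4)**2 = F + 9/16 = 9/16 + F)
-O(-5, -15) = -(9/16 - 5) = -1*(-71/16) = 71/16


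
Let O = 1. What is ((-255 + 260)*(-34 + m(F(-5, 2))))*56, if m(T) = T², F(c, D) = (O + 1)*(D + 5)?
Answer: 45360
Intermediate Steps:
F(c, D) = 10 + 2*D (F(c, D) = (1 + 1)*(D + 5) = 2*(5 + D) = 10 + 2*D)
((-255 + 260)*(-34 + m(F(-5, 2))))*56 = ((-255 + 260)*(-34 + (10 + 2*2)²))*56 = (5*(-34 + (10 + 4)²))*56 = (5*(-34 + 14²))*56 = (5*(-34 + 196))*56 = (5*162)*56 = 810*56 = 45360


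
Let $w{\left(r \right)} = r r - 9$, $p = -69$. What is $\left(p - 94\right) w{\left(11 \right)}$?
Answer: $-18256$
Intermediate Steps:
$w{\left(r \right)} = -9 + r^{2}$ ($w{\left(r \right)} = r^{2} - 9 = -9 + r^{2}$)
$\left(p - 94\right) w{\left(11 \right)} = \left(-69 - 94\right) \left(-9 + 11^{2}\right) = - 163 \left(-9 + 121\right) = \left(-163\right) 112 = -18256$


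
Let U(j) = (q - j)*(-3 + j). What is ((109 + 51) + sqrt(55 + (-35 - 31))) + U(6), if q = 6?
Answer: 160 + I*sqrt(11) ≈ 160.0 + 3.3166*I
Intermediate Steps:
U(j) = (-3 + j)*(6 - j) (U(j) = (6 - j)*(-3 + j) = (-3 + j)*(6 - j))
((109 + 51) + sqrt(55 + (-35 - 31))) + U(6) = ((109 + 51) + sqrt(55 + (-35 - 31))) + (-18 - 1*6**2 + 9*6) = (160 + sqrt(55 - 66)) + (-18 - 1*36 + 54) = (160 + sqrt(-11)) + (-18 - 36 + 54) = (160 + I*sqrt(11)) + 0 = 160 + I*sqrt(11)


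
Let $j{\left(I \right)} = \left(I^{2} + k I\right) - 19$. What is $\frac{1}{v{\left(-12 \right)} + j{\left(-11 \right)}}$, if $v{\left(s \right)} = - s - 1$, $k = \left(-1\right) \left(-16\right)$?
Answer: $- \frac{1}{63} \approx -0.015873$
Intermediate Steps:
$k = 16$
$j{\left(I \right)} = -19 + I^{2} + 16 I$ ($j{\left(I \right)} = \left(I^{2} + 16 I\right) - 19 = -19 + I^{2} + 16 I$)
$v{\left(s \right)} = -1 - s$
$\frac{1}{v{\left(-12 \right)} + j{\left(-11 \right)}} = \frac{1}{\left(-1 - -12\right) + \left(-19 + \left(-11\right)^{2} + 16 \left(-11\right)\right)} = \frac{1}{\left(-1 + 12\right) - 74} = \frac{1}{11 - 74} = \frac{1}{-63} = - \frac{1}{63}$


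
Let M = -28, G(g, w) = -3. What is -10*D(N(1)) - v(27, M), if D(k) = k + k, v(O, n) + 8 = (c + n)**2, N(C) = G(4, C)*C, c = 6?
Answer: -416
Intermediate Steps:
N(C) = -3*C
v(O, n) = -8 + (6 + n)**2
D(k) = 2*k
-10*D(N(1)) - v(27, M) = -20*(-3*1) - (-8 + (6 - 28)**2) = -20*(-3) - (-8 + (-22)**2) = -10*(-6) - (-8 + 484) = 60 - 1*476 = 60 - 476 = -416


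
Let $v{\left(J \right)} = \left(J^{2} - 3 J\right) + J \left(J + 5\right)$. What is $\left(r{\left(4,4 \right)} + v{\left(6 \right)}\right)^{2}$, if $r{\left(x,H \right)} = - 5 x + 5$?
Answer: $4761$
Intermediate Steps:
$r{\left(x,H \right)} = 5 - 5 x$
$v{\left(J \right)} = J^{2} - 3 J + J \left(5 + J\right)$ ($v{\left(J \right)} = \left(J^{2} - 3 J\right) + J \left(5 + J\right) = J^{2} - 3 J + J \left(5 + J\right)$)
$\left(r{\left(4,4 \right)} + v{\left(6 \right)}\right)^{2} = \left(\left(5 - 20\right) + 2 \cdot 6 \left(1 + 6\right)\right)^{2} = \left(\left(5 - 20\right) + 2 \cdot 6 \cdot 7\right)^{2} = \left(-15 + 84\right)^{2} = 69^{2} = 4761$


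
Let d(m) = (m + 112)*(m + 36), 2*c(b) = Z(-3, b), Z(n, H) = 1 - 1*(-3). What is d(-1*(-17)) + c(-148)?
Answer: 6839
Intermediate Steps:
Z(n, H) = 4 (Z(n, H) = 1 + 3 = 4)
c(b) = 2 (c(b) = (½)*4 = 2)
d(m) = (36 + m)*(112 + m) (d(m) = (112 + m)*(36 + m) = (36 + m)*(112 + m))
d(-1*(-17)) + c(-148) = (4032 + (-1*(-17))² + 148*(-1*(-17))) + 2 = (4032 + 17² + 148*17) + 2 = (4032 + 289 + 2516) + 2 = 6837 + 2 = 6839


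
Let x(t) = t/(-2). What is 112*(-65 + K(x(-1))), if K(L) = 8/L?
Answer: -5488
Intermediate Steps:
x(t) = -t/2 (x(t) = t*(-1/2) = -t/2)
112*(-65 + K(x(-1))) = 112*(-65 + 8/((-1/2*(-1)))) = 112*(-65 + 8/(1/2)) = 112*(-65 + 8*2) = 112*(-65 + 16) = 112*(-49) = -5488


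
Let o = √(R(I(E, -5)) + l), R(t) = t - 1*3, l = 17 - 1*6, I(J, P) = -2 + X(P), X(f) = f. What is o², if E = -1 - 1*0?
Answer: 1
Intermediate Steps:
E = -1 (E = -1 + 0 = -1)
I(J, P) = -2 + P
l = 11 (l = 17 - 6 = 11)
R(t) = -3 + t (R(t) = t - 3 = -3 + t)
o = 1 (o = √((-3 + (-2 - 5)) + 11) = √((-3 - 7) + 11) = √(-10 + 11) = √1 = 1)
o² = 1² = 1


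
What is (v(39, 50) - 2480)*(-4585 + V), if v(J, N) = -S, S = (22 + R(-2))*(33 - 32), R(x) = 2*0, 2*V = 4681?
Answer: 5615739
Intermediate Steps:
V = 4681/2 (V = (½)*4681 = 4681/2 ≈ 2340.5)
R(x) = 0
S = 22 (S = (22 + 0)*(33 - 32) = 22*1 = 22)
v(J, N) = -22 (v(J, N) = -1*22 = -22)
(v(39, 50) - 2480)*(-4585 + V) = (-22 - 2480)*(-4585 + 4681/2) = -2502*(-4489/2) = 5615739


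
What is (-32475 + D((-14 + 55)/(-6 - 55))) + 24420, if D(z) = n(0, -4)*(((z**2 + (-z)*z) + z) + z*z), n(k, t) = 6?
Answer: -29977575/3721 ≈ -8056.3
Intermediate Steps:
D(z) = 6*z + 6*z**2 (D(z) = 6*(((z**2 + (-z)*z) + z) + z*z) = 6*(((z**2 - z**2) + z) + z**2) = 6*((0 + z) + z**2) = 6*(z + z**2) = 6*z + 6*z**2)
(-32475 + D((-14 + 55)/(-6 - 55))) + 24420 = (-32475 + 6*((-14 + 55)/(-6 - 55))*(1 + (-14 + 55)/(-6 - 55))) + 24420 = (-32475 + 6*(41/(-61))*(1 + 41/(-61))) + 24420 = (-32475 + 6*(41*(-1/61))*(1 + 41*(-1/61))) + 24420 = (-32475 + 6*(-41/61)*(1 - 41/61)) + 24420 = (-32475 + 6*(-41/61)*(20/61)) + 24420 = (-32475 - 4920/3721) + 24420 = -120844395/3721 + 24420 = -29977575/3721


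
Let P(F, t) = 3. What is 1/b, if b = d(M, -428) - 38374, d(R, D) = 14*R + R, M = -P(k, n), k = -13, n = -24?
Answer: -1/38419 ≈ -2.6029e-5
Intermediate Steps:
M = -3 (M = -1*3 = -3)
d(R, D) = 15*R
b = -38419 (b = 15*(-3) - 38374 = -45 - 38374 = -38419)
1/b = 1/(-38419) = -1/38419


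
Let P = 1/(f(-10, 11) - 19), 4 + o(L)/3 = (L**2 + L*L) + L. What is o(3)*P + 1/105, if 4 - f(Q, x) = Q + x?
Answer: -5339/1680 ≈ -3.1780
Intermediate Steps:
f(Q, x) = 4 - Q - x (f(Q, x) = 4 - (Q + x) = 4 + (-Q - x) = 4 - Q - x)
o(L) = -12 + 3*L + 6*L**2 (o(L) = -12 + 3*((L**2 + L*L) + L) = -12 + 3*((L**2 + L**2) + L) = -12 + 3*(2*L**2 + L) = -12 + 3*(L + 2*L**2) = -12 + (3*L + 6*L**2) = -12 + 3*L + 6*L**2)
P = -1/16 (P = 1/((4 - 1*(-10) - 1*11) - 19) = 1/((4 + 10 - 11) - 19) = 1/(3 - 19) = 1/(-16) = -1/16 ≈ -0.062500)
o(3)*P + 1/105 = (-12 + 3*3 + 6*3**2)*(-1/16) + 1/105 = (-12 + 9 + 6*9)*(-1/16) + 1/105 = (-12 + 9 + 54)*(-1/16) + 1/105 = 51*(-1/16) + 1/105 = -51/16 + 1/105 = -5339/1680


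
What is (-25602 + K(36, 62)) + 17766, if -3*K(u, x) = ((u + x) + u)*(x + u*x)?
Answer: -330904/3 ≈ -1.1030e+5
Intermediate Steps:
K(u, x) = -(x + 2*u)*(x + u*x)/3 (K(u, x) = -((u + x) + u)*(x + u*x)/3 = -(x + 2*u)*(x + u*x)/3)
(-25602 + K(36, 62)) + 17766 = (-25602 - 1/3*62*(62 + 2*36 + 2*36**2 + 36*62)) + 17766 = (-25602 - 1/3*62*(62 + 72 + 2*1296 + 2232)) + 17766 = (-25602 - 1/3*62*(62 + 72 + 2592 + 2232)) + 17766 = (-25602 - 1/3*62*4958) + 17766 = (-25602 - 307396/3) + 17766 = -384202/3 + 17766 = -330904/3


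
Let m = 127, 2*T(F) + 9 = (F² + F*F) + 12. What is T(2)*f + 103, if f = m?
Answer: 1603/2 ≈ 801.50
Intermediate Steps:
T(F) = 3/2 + F² (T(F) = -9/2 + ((F² + F*F) + 12)/2 = -9/2 + ((F² + F²) + 12)/2 = -9/2 + (2*F² + 12)/2 = -9/2 + (12 + 2*F²)/2 = -9/2 + (6 + F²) = 3/2 + F²)
f = 127
T(2)*f + 103 = (3/2 + 2²)*127 + 103 = (3/2 + 4)*127 + 103 = (11/2)*127 + 103 = 1397/2 + 103 = 1603/2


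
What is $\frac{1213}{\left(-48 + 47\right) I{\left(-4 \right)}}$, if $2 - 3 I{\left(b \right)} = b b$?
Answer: $\frac{3639}{14} \approx 259.93$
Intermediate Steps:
$I{\left(b \right)} = \frac{2}{3} - \frac{b^{2}}{3}$ ($I{\left(b \right)} = \frac{2}{3} - \frac{b b}{3} = \frac{2}{3} - \frac{b^{2}}{3}$)
$\frac{1213}{\left(-48 + 47\right) I{\left(-4 \right)}} = \frac{1213}{\left(-48 + 47\right) \left(\frac{2}{3} - \frac{\left(-4\right)^{2}}{3}\right)} = \frac{1213}{\left(-1\right) \left(\frac{2}{3} - \frac{16}{3}\right)} = \frac{1213}{\left(-1\right) \left(- \frac{14}{3}\right)} = \frac{1213}{\frac{14}{3}} = 1213 \cdot \frac{3}{14} = \frac{3639}{14}$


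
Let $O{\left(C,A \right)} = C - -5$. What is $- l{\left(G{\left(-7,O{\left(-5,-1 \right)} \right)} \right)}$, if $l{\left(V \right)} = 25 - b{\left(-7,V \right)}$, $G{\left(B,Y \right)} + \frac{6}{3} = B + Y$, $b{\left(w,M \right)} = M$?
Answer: $-34$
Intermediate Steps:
$O{\left(C,A \right)} = 5 + C$ ($O{\left(C,A \right)} = C + 5 = 5 + C$)
$G{\left(B,Y \right)} = -2 + B + Y$ ($G{\left(B,Y \right)} = -2 + \left(B + Y\right) = -2 + B + Y$)
$l{\left(V \right)} = 25 - V$
$- l{\left(G{\left(-7,O{\left(-5,-1 \right)} \right)} \right)} = - (25 - \left(-2 - 7 + \left(5 - 5\right)\right)) = - (25 - \left(-2 - 7 + 0\right)) = - (25 - -9) = - (25 + 9) = \left(-1\right) 34 = -34$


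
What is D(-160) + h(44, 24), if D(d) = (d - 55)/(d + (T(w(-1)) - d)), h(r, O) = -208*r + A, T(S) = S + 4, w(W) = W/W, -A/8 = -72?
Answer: -8619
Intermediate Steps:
A = 576 (A = -8*(-72) = 576)
w(W) = 1
T(S) = 4 + S
h(r, O) = 576 - 208*r (h(r, O) = -208*r + 576 = 576 - 208*r)
D(d) = -11 + d/5 (D(d) = (d - 55)/(d + ((4 + 1) - d)) = (-55 + d)/(d + (5 - d)) = (-55 + d)/5 = (-55 + d)*(⅕) = -11 + d/5)
D(-160) + h(44, 24) = (-11 + (⅕)*(-160)) + (576 - 208*44) = (-11 - 32) + (576 - 9152) = -43 - 8576 = -8619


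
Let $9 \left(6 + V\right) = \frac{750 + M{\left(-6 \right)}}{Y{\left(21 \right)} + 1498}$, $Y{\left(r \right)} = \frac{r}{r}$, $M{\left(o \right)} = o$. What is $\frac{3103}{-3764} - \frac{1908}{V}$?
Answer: $\frac{16106601631}{50313388} \approx 320.13$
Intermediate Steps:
$Y{\left(r \right)} = 1$
$V = - \frac{26734}{4497}$ ($V = -6 + \frac{\left(750 - 6\right) \frac{1}{1 + 1498}}{9} = -6 + \frac{744 \cdot \frac{1}{1499}}{9} = -6 + \frac{1}{9} \cdot \frac{744}{1499} = -6 + \frac{248}{4497} = - \frac{26734}{4497} \approx -5.9449$)
$\frac{3103}{-3764} - \frac{1908}{V} = \frac{3103}{-3764} - \frac{1908}{- \frac{26734}{4497}} = 3103 \left(- \frac{1}{3764}\right) - - \frac{4290138}{13367} = - \frac{3103}{3764} + \frac{4290138}{13367} = \frac{16106601631}{50313388}$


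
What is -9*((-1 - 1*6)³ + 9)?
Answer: 3006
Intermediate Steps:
-9*((-1 - 1*6)³ + 9) = -9*((-1 - 6)³ + 9) = -9*((-7)³ + 9) = -9*(-343 + 9) = -9*(-334) = 3006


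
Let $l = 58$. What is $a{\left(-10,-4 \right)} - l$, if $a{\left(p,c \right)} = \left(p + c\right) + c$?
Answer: $-76$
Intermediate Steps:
$a{\left(p,c \right)} = p + 2 c$ ($a{\left(p,c \right)} = \left(c + p\right) + c = p + 2 c$)
$a{\left(-10,-4 \right)} - l = \left(-10 + 2 \left(-4\right)\right) - 58 = \left(-10 - 8\right) - 58 = -18 - 58 = -76$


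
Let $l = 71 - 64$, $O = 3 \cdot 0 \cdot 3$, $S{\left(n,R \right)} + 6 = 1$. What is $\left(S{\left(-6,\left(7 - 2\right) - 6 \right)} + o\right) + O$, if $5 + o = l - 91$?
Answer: $-94$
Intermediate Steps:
$S{\left(n,R \right)} = -5$ ($S{\left(n,R \right)} = -6 + 1 = -5$)
$O = 0$ ($O = 0 \cdot 3 = 0$)
$l = 7$
$o = -89$ ($o = -5 + \left(7 - 91\right) = -5 - 84 = -89$)
$\left(S{\left(-6,\left(7 - 2\right) - 6 \right)} + o\right) + O = \left(-5 - 89\right) + 0 = -94 + 0 = -94$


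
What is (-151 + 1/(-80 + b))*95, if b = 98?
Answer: -258115/18 ≈ -14340.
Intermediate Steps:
(-151 + 1/(-80 + b))*95 = (-151 + 1/(-80 + 98))*95 = (-151 + 1/18)*95 = -2717/18*95 = -258115/18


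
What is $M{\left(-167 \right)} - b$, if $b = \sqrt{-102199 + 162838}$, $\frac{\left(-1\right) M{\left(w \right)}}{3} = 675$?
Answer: $-2025 - \sqrt{60639} \approx -2271.3$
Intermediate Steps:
$M{\left(w \right)} = -2025$ ($M{\left(w \right)} = \left(-3\right) 675 = -2025$)
$b = \sqrt{60639} \approx 246.25$
$M{\left(-167 \right)} - b = -2025 - \sqrt{60639}$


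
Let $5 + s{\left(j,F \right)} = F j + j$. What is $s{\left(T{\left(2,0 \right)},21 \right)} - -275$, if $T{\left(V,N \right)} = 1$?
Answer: $292$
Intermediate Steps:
$s{\left(j,F \right)} = -5 + j + F j$ ($s{\left(j,F \right)} = -5 + \left(F j + j\right) = -5 + \left(j + F j\right) = -5 + j + F j$)
$s{\left(T{\left(2,0 \right)},21 \right)} - -275 = \left(-5 + 1 + 21 \cdot 1\right) - -275 = \left(-5 + 1 + 21\right) + 275 = 17 + 275 = 292$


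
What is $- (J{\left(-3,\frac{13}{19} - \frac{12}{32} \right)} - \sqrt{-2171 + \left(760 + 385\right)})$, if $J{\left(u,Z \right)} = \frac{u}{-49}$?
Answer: $- \frac{3}{49} + 3 i \sqrt{114} \approx -0.061224 + 32.031 i$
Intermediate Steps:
$J{\left(u,Z \right)} = - \frac{u}{49}$ ($J{\left(u,Z \right)} = u \left(- \frac{1}{49}\right) = - \frac{u}{49}$)
$- (J{\left(-3,\frac{13}{19} - \frac{12}{32} \right)} - \sqrt{-2171 + \left(760 + 385\right)}) = - (\left(- \frac{1}{49}\right) \left(-3\right) - \sqrt{-2171 + \left(760 + 385\right)}) = - (\frac{3}{49} - \sqrt{-2171 + 1145}) = - (\frac{3}{49} - \sqrt{-1026}) = - (\frac{3}{49} - 3 i \sqrt{114}) = - \frac{3}{49} + 3 i \sqrt{114}$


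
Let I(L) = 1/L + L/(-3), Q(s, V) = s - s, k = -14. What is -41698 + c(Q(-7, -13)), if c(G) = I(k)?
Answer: -1751123/42 ≈ -41693.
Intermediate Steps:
Q(s, V) = 0
I(L) = 1/L - L/3 (I(L) = 1/L + L*(-⅓) = 1/L - L/3)
c(G) = 193/42 (c(G) = 1/(-14) - ⅓*(-14) = -1/14 + 14/3 = 193/42)
-41698 + c(Q(-7, -13)) = -41698 + 193/42 = -1751123/42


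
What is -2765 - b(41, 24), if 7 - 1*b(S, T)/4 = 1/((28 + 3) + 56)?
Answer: -242987/87 ≈ -2793.0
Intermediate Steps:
b(S, T) = 2432/87 (b(S, T) = 28 - 4/((28 + 3) + 56) = 28 - 4/(31 + 56) = 28 - 4/87 = 2432/87)
-2765 - b(41, 24) = -2765 - 1*2432/87 = -2765 - 2432/87 = -242987/87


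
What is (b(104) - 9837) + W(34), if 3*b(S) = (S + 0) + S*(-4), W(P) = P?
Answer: -9907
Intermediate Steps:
b(S) = -S (b(S) = ((S + 0) + S*(-4))/3 = (S - 4*S)/3 = (-3*S)/3 = -S)
(b(104) - 9837) + W(34) = (-1*104 - 9837) + 34 = (-104 - 9837) + 34 = -9941 + 34 = -9907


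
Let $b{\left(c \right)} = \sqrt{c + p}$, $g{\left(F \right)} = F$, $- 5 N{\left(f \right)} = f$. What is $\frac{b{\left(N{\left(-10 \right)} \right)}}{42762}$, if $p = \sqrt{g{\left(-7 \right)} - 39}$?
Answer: $\frac{\sqrt{2 + i \sqrt{46}}}{42762} \approx 4.9803 \cdot 10^{-5} + 3.7237 \cdot 10^{-5} i$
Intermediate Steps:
$N{\left(f \right)} = - \frac{f}{5}$
$p = i \sqrt{46}$ ($p = \sqrt{-7 - 39} = \sqrt{-46} = i \sqrt{46} \approx 6.7823 i$)
$b{\left(c \right)} = \sqrt{c + i \sqrt{46}}$
$\frac{b{\left(N{\left(-10 \right)} \right)}}{42762} = \frac{\sqrt{\left(- \frac{1}{5}\right) \left(-10\right) + i \sqrt{46}}}{42762} = \sqrt{2 + i \sqrt{46}} \cdot \frac{1}{42762} = \frac{\sqrt{2 + i \sqrt{46}}}{42762}$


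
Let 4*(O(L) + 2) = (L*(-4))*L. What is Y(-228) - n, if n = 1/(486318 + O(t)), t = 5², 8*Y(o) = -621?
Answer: -301614119/3885528 ≈ -77.625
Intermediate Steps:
Y(o) = -621/8 (Y(o) = (⅛)*(-621) = -621/8)
t = 25
O(L) = -2 - L² (O(L) = -2 + ((L*(-4))*L)/4 = -2 + ((-4*L)*L)/4 = -2 + (-4*L²)/4 = -2 - L²)
n = 1/485691 (n = 1/(486318 + (-2 - 1*25²)) = 1/(486318 + (-2 - 1*625)) = 1/(486318 + (-2 - 625)) = 1/(486318 - 627) = 1/485691 ≈ 2.0589e-6)
Y(-228) - n = -621/8 - 1*1/485691 = -621/8 - 1/485691 = -301614119/3885528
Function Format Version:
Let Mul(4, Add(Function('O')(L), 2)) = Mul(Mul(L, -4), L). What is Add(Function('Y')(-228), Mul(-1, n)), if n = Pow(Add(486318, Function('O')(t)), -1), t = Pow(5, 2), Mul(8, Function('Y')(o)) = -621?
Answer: Rational(-301614119, 3885528) ≈ -77.625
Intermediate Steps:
Function('Y')(o) = Rational(-621, 8) (Function('Y')(o) = Mul(Rational(1, 8), -621) = Rational(-621, 8))
t = 25
Function('O')(L) = Add(-2, Mul(-1, Pow(L, 2))) (Function('O')(L) = Add(-2, Mul(Rational(1, 4), Mul(Mul(L, -4), L))) = Add(-2, Mul(Rational(1, 4), Mul(Mul(-4, L), L))) = Add(-2, Mul(Rational(1, 4), Mul(-4, Pow(L, 2)))) = Add(-2, Mul(-1, Pow(L, 2))))
n = Rational(1, 485691) (n = Pow(Add(486318, Add(-2, Mul(-1, Pow(25, 2)))), -1) = Pow(Add(486318, Add(-2, Mul(-1, 625))), -1) = Pow(Add(486318, Add(-2, -625)), -1) = Pow(Add(486318, -627), -1) = Pow(485691, -1) = Rational(1, 485691) ≈ 2.0589e-6)
Add(Function('Y')(-228), Mul(-1, n)) = Add(Rational(-621, 8), Mul(-1, Rational(1, 485691))) = Add(Rational(-621, 8), Rational(-1, 485691)) = Rational(-301614119, 3885528)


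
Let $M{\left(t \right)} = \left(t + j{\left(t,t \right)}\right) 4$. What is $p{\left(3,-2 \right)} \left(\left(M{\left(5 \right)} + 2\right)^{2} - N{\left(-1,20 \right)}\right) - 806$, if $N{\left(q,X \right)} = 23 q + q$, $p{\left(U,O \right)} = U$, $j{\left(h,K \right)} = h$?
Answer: $4558$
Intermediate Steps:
$N{\left(q,X \right)} = 24 q$
$M{\left(t \right)} = 8 t$ ($M{\left(t \right)} = \left(t + t\right) 4 = 2 t 4 = 8 t$)
$p{\left(3,-2 \right)} \left(\left(M{\left(5 \right)} + 2\right)^{2} - N{\left(-1,20 \right)}\right) - 806 = 3 \left(\left(8 \cdot 5 + 2\right)^{2} - 24 \left(-1\right)\right) - 806 = 3 \left(\left(40 + 2\right)^{2} - -24\right) - 806 = 3 \left(42^{2} + 24\right) - 806 = 3 \left(1764 + 24\right) - 806 = 3 \cdot 1788 - 806 = 5364 - 806 = 4558$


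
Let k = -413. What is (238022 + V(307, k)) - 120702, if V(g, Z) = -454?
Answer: 116866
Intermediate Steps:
(238022 + V(307, k)) - 120702 = (238022 - 454) - 120702 = 237568 - 120702 = 116866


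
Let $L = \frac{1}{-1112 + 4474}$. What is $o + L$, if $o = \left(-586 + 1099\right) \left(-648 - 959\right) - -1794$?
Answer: $- \frac{2765571113}{3362} \approx -8.226 \cdot 10^{5}$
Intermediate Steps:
$L = \frac{1}{3362} \approx 0.00029744$
$o = -822597$ ($o = 513 \left(-1607\right) + 1794 = -824391 + 1794 = -822597$)
$o + L = -822597 + \frac{1}{3362} = - \frac{2765571113}{3362}$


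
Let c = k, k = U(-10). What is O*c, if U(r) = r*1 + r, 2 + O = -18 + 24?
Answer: -80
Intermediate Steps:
O = 4 (O = -2 + (-18 + 24) = -2 + 6 = 4)
U(r) = 2*r (U(r) = r + r = 2*r)
k = -20 (k = 2*(-10) = -20)
c = -20
O*c = 4*(-20) = -80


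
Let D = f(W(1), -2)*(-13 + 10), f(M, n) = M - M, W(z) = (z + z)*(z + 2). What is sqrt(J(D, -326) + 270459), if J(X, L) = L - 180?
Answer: sqrt(269953) ≈ 519.57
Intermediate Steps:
W(z) = 2*z*(2 + z) (W(z) = (2*z)*(2 + z) = 2*z*(2 + z))
f(M, n) = 0
D = 0 (D = 0*(-13 + 10) = 0*(-3) = 0)
J(X, L) = -180 + L
sqrt(J(D, -326) + 270459) = sqrt((-180 - 326) + 270459) = sqrt(-506 + 270459) = sqrt(269953)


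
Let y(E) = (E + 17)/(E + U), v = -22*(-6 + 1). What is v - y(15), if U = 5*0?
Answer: 1618/15 ≈ 107.87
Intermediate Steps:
U = 0
v = 110 (v = -22*(-5) = 110)
y(E) = (17 + E)/E (y(E) = (E + 17)/(E + 0) = (17 + E)/E)
v - y(15) = 110 - (17 + 15)/15 = 110 - 32/15 = 1618/15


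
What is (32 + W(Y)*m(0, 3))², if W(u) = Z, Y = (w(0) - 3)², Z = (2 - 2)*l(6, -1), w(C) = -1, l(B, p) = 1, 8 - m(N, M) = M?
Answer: 1024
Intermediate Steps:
m(N, M) = 8 - M
Z = 0 (Z = (2 - 2)*1 = 0*1 = 0)
Y = 16 (Y = (-1 - 3)² = (-4)² = 16)
W(u) = 0
(32 + W(Y)*m(0, 3))² = (32 + 0*(8 - 1*3))² = (32 + 0*(8 - 3))² = (32 + 0*5)² = (32 + 0)² = 32² = 1024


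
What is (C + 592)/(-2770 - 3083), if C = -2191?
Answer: 533/1951 ≈ 0.27319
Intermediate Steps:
(C + 592)/(-2770 - 3083) = (-2191 + 592)/(-2770 - 3083) = -1599/(-5853) = -1599*(-1/5853) = 533/1951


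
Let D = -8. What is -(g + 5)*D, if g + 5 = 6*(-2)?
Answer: -96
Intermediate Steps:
g = -17 (g = -5 + 6*(-2) = -5 - 12 = -17)
-(g + 5)*D = -(-17 + 5)*(-8) = -(-12)*(-8) = -1*96 = -96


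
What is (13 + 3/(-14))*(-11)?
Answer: -1969/14 ≈ -140.64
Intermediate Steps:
(13 + 3/(-14))*(-11) = (13 + 3*(-1/14))*(-11) = (13 - 3/14)*(-11) = (179/14)*(-11) = -1969/14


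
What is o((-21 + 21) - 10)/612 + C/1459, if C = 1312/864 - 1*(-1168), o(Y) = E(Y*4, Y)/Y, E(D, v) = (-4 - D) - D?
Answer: 5284927/6696810 ≈ 0.78917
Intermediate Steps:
E(D, v) = -4 - 2*D
o(Y) = (-4 - 8*Y)/Y (o(Y) = (-4 - 2*Y*4)/Y = (-4 - 8*Y)/Y)
C = 31577/27 (C = 1312*(1/864) + 1168 = 41/27 + 1168 = 31577/27 ≈ 1169.5)
o((-21 + 21) - 10)/612 + C/1459 = (-8 - 4/((-21 + 21) - 10))/612 + (31577/27)/1459 = (-8 - 4/(0 - 10))*(1/612) + (31577/27)*(1/1459) = (-8 - 4/(-10))*(1/612) + 31577/39393 = (-8 - 4*(-⅒))*(1/612) + 31577/39393 = (-8 + ⅖)*(1/612) + 31577/39393 = -38/5*1/612 + 31577/39393 = -19/1530 + 31577/39393 = 5284927/6696810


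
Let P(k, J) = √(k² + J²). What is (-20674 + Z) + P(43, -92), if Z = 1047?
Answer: -19627 + √10313 ≈ -19525.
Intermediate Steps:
P(k, J) = √(J² + k²)
(-20674 + Z) + P(43, -92) = (-20674 + 1047) + √((-92)² + 43²) = -19627 + √(8464 + 1849) = -19627 + √10313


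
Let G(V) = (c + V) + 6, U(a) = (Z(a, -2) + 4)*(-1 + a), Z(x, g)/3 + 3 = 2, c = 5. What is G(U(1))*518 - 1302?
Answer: 4396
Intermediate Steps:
Z(x, g) = -3 (Z(x, g) = -9 + 3*2 = -9 + 6 = -3)
U(a) = -1 + a (U(a) = (-3 + 4)*(-1 + a) = 1*(-1 + a) = -1 + a)
G(V) = 11 + V (G(V) = (5 + V) + 6 = 11 + V)
G(U(1))*518 - 1302 = (11 + (-1 + 1))*518 - 1302 = (11 + 0)*518 - 1302 = 11*518 - 1302 = 5698 - 1302 = 4396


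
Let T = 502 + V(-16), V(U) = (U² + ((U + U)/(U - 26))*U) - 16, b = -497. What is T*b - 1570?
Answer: -1092856/3 ≈ -3.6429e+5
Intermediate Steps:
V(U) = -16 + U² + 2*U²/(-26 + U) (V(U) = (U² + ((2*U)/(-26 + U))*U) - 16 = (U² + (2*U/(-26 + U))*U) - 16 = (U² + 2*U²/(-26 + U)) - 16 = -16 + U² + 2*U²/(-26 + U))
T = 15326/21 (T = 502 + (416 + (-16)³ - 24*(-16)² - 16*(-16))/(-26 - 16) = 502 + (416 - 4096 - 24*256 + 256)/(-42) = 502 - (416 - 4096 - 6144 + 256)/42 = 502 - 1/42*(-9568) = 502 + 4784/21 = 15326/21 ≈ 729.81)
T*b - 1570 = (15326/21)*(-497) - 1570 = -1088146/3 - 1570 = -1092856/3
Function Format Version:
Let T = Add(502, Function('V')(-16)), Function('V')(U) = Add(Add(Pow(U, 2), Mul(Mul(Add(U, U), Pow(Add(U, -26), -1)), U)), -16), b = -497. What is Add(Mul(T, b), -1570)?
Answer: Rational(-1092856, 3) ≈ -3.6429e+5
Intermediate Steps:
Function('V')(U) = Add(-16, Pow(U, 2), Mul(2, Pow(U, 2), Pow(Add(-26, U), -1))) (Function('V')(U) = Add(Add(Pow(U, 2), Mul(Mul(Mul(2, U), Pow(Add(-26, U), -1)), U)), -16) = Add(Add(Pow(U, 2), Mul(Mul(2, U, Pow(Add(-26, U), -1)), U)), -16) = Add(Add(Pow(U, 2), Mul(2, Pow(U, 2), Pow(Add(-26, U), -1))), -16) = Add(-16, Pow(U, 2), Mul(2, Pow(U, 2), Pow(Add(-26, U), -1))))
T = Rational(15326, 21) (T = Add(502, Mul(Pow(Add(-26, -16), -1), Add(416, Pow(-16, 3), Mul(-24, Pow(-16, 2)), Mul(-16, -16)))) = Add(502, Mul(Pow(-42, -1), Add(416, -4096, Mul(-24, 256), 256))) = Add(502, Mul(Rational(-1, 42), Add(416, -4096, -6144, 256))) = Add(502, Mul(Rational(-1, 42), -9568)) = Add(502, Rational(4784, 21)) = Rational(15326, 21) ≈ 729.81)
Add(Mul(T, b), -1570) = Add(Mul(Rational(15326, 21), -497), -1570) = Add(Rational(-1088146, 3), -1570) = Rational(-1092856, 3)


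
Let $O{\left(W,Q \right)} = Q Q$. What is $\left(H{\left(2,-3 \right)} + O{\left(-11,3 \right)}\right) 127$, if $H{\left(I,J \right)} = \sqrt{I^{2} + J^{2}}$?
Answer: $1143 + 127 \sqrt{13} \approx 1600.9$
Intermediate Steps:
$O{\left(W,Q \right)} = Q^{2}$
$\left(H{\left(2,-3 \right)} + O{\left(-11,3 \right)}\right) 127 = \left(\sqrt{2^{2} + \left(-3\right)^{2}} + 3^{2}\right) 127 = \left(\sqrt{4 + 9} + 9\right) 127 = \left(\sqrt{13} + 9\right) 127 = \left(9 + \sqrt{13}\right) 127 = 1143 + 127 \sqrt{13}$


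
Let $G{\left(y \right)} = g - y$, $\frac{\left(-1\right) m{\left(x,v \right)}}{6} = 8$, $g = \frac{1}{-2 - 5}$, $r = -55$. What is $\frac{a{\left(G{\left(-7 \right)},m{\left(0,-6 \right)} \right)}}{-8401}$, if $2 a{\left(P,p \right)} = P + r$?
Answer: $\frac{337}{117614} \approx 0.0028653$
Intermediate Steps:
$g = - \frac{1}{7}$ ($g = \frac{1}{-7} = - \frac{1}{7} \approx -0.14286$)
$m{\left(x,v \right)} = -48$ ($m{\left(x,v \right)} = \left(-6\right) 8 = -48$)
$G{\left(y \right)} = - \frac{1}{7} - y$
$a{\left(P,p \right)} = - \frac{55}{2} + \frac{P}{2}$ ($a{\left(P,p \right)} = \frac{P - 55}{2} = \frac{-55 + P}{2} = - \frac{55}{2} + \frac{P}{2}$)
$\frac{a{\left(G{\left(-7 \right)},m{\left(0,-6 \right)} \right)}}{-8401} = \frac{- \frac{55}{2} + \frac{- \frac{1}{7} - -7}{2}}{-8401} = \left(- \frac{55}{2} + \frac{- \frac{1}{7} + 7}{2}\right) \left(- \frac{1}{8401}\right) = \left(- \frac{55}{2} + \frac{1}{2} \cdot \frac{48}{7}\right) \left(- \frac{1}{8401}\right) = \left(- \frac{55}{2} + \frac{24}{7}\right) \left(- \frac{1}{8401}\right) = \left(- \frac{337}{14}\right) \left(- \frac{1}{8401}\right) = \frac{337}{117614}$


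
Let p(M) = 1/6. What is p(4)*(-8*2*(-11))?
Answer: 88/3 ≈ 29.333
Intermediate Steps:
p(M) = ⅙
p(4)*(-8*2*(-11)) = (-8*2*(-11))/6 = (-16*(-11))/6 = (⅙)*176 = 88/3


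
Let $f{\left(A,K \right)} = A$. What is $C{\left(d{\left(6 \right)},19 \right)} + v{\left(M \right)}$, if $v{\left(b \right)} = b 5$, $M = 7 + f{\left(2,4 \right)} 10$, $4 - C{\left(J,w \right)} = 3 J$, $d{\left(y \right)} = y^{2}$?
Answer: $31$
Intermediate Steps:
$C{\left(J,w \right)} = 4 - 3 J$
$M = 27$ ($M = 7 + 2 \cdot 10 = 7 + 20 = 27$)
$v{\left(b \right)} = 5 b$
$C{\left(d{\left(6 \right)},19 \right)} + v{\left(M \right)} = \left(4 - 3 \cdot 6^{2}\right) + 5 \cdot 27 = \left(4 - 108\right) + 135 = -104 + 135 = 31$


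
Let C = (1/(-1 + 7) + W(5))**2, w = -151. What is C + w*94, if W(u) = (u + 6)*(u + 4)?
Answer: -156959/36 ≈ -4360.0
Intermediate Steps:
W(u) = (4 + u)*(6 + u) (W(u) = (6 + u)*(4 + u) = (4 + u)*(6 + u))
C = 354025/36 (C = (1/(-1 + 7) + (24 + 5**2 + 10*5))**2 = (1/6 + (24 + 25 + 50))**2 = (1/6 + 99)**2 = (595/6)**2 = 354025/36 ≈ 9834.0)
C + w*94 = 354025/36 - 151*94 = 354025/36 - 14194 = -156959/36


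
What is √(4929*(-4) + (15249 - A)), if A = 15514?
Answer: I*√19981 ≈ 141.35*I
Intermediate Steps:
√(4929*(-4) + (15249 - A)) = √(4929*(-4) + (15249 - 1*15514)) = √(-19716 + (15249 - 15514)) = √(-19716 - 265) = √(-19981) = I*√19981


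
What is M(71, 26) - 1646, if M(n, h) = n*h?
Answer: 200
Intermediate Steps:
M(n, h) = h*n
M(71, 26) - 1646 = 26*71 - 1646 = 1846 - 1646 = 200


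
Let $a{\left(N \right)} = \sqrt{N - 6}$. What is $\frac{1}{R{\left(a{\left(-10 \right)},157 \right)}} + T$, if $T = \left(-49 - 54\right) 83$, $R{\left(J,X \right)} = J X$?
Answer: $-8549 - \frac{i}{628} \approx -8549.0 - 0.0015924 i$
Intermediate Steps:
$a{\left(N \right)} = \sqrt{-6 + N}$
$T = -8549$ ($T = \left(-103\right) 83 = -8549$)
$\frac{1}{R{\left(a{\left(-10 \right)},157 \right)}} + T = \frac{1}{\sqrt{-6 - 10} \cdot 157} - 8549 = \frac{1}{\sqrt{-16} \cdot 157} - 8549 = \frac{1}{4 i 157} - 8549 = \frac{1}{628 i} - 8549 = - \frac{i}{628} - 8549 = -8549 - \frac{i}{628}$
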